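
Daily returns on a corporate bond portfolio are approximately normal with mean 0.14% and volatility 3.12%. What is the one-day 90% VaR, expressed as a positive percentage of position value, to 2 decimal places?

At 90% one-sided, z = 1.282.
VaR = −μ + z·σ = −(0.14%) + 1.282 × 3.12% = 3.860%.

3.86%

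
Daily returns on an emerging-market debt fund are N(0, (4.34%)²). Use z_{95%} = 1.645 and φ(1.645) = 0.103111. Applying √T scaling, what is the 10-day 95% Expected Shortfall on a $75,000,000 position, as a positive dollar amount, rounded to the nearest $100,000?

$21,200,000

σ_{10d} = 4.34% × √10 = 13.724%.
ES multiplier = φ(z)/(1−α) = 0.103111/0.05 = 2.062.
ES = 13.724% × 2.062 = 28.299%; on $75,000,000: $21,224,250.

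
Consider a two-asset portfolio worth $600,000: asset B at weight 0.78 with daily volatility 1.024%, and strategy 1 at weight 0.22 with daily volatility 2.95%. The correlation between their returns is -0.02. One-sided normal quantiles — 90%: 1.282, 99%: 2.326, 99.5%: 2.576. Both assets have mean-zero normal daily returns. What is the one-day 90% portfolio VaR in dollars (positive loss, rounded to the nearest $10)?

$7,840

σ_p² = 0.78²·1.024² + 0.22²·2.95² + 2·-0.02·0.78·0.22·1.024·2.95 = 1.0384 (%²).
σ_p = √1.0384 = 1.019%.
VaR = 1.282 × 1.019% = 1.306%; on $600,000 that is $7,836.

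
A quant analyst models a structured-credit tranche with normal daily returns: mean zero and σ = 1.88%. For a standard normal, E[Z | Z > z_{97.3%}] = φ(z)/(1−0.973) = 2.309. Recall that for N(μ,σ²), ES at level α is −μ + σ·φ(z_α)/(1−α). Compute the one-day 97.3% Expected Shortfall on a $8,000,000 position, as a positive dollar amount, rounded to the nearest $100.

$347,300

ES = 1.88% × 2.309 = 4.341%.
On $8,000,000: 0.04341 × $8,000,000 = $347,280.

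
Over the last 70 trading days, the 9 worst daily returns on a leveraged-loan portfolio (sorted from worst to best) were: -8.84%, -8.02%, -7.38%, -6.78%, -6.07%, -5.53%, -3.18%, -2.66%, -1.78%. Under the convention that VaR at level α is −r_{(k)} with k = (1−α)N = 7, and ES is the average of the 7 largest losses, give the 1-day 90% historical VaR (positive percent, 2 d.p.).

k = 7; the 7th lowest return is -3.18%, so VaR = 3.18%.

3.18%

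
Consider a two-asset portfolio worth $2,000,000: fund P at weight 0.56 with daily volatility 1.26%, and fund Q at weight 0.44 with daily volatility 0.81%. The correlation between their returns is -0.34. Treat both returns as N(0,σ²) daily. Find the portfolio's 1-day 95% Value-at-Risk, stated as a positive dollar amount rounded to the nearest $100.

$22,200

σ_p² = 0.56²·1.26² + 0.44²·0.81² + 2·-0.34·0.56·0.44·1.26·0.81 = 0.4539 (%²).
σ_p = √0.4539 = 0.674%.
At 95%, z = 1.645.
VaR = 1.645 × 0.674% = 1.109%; on $2,000,000 that is $22,180.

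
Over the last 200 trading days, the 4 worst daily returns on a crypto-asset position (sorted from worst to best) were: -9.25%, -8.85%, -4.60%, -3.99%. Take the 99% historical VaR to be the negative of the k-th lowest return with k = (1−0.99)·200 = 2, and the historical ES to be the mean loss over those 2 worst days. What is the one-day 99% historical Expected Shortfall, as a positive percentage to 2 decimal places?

The 2 worst returns sum to -18.10%.
ES = −(-18.10%) / 2 = 9.05%.

9.05%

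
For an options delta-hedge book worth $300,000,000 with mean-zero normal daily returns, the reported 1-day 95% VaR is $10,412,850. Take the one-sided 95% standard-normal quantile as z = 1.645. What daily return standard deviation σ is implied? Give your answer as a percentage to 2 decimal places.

2.11%

VaR as a fraction: $10,412,850 / $300,000,000 = 3.471%.
σ = VaR / z = 3.471% / 1.645 = 2.110%.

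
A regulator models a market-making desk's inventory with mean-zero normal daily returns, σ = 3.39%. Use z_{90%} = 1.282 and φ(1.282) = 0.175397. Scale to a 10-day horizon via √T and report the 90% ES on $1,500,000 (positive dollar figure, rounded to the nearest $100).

$282,000

σ_{10d} = 3.39% × √10 = 10.720%.
ES multiplier = φ(z)/(1−α) = 0.175397/0.1 = 1.754.
ES = 10.720% × 1.754 = 18.803%; on $1,500,000: $282,045.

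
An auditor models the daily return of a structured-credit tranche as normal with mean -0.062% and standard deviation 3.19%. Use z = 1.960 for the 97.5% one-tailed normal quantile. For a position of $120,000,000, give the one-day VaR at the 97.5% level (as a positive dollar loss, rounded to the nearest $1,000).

$7,577,000

VaR = −μ + z·σ = −(-0.062%) + 1.960 × 3.19% = 6.314%.
On $120,000,000: 0.06314 × $120,000,000 = $7,576,800.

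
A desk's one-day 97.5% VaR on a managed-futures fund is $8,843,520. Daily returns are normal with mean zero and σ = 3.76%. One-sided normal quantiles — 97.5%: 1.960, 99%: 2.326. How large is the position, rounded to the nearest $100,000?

VaR as a fraction of value: z·σ = 1.960 × 3.76% = 7.3696%.
Position = $8,843,520 / 0.073696 = $120,000,000.

$120,000,000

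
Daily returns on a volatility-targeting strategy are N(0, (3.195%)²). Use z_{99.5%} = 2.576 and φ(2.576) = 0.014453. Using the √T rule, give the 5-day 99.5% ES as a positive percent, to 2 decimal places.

20.65%

σ_{5d} = 3.195% × √5 = 7.144%.
ES multiplier = φ(z)/(1−α) = 0.014453/0.005 = 2.891.
ES = 7.144% × 2.891 = 20.653%.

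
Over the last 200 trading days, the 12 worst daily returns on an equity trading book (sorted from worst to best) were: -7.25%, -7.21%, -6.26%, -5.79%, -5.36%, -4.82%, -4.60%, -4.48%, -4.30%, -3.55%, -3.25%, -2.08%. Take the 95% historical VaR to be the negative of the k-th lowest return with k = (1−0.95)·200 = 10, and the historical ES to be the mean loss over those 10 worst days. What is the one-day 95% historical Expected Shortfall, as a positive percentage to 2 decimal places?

5.36%

The 10 worst returns sum to -53.62%.
ES = −(-53.62%) / 10 = 5.362% ≈ 5.36%.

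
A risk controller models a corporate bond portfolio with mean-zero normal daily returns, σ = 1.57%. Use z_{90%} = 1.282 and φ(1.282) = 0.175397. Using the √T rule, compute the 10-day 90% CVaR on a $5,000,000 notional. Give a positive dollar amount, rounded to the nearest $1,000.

σ_{10d} = 1.57% × √10 = 4.965%.
ES multiplier = φ(z)/(1−α) = 0.175397/0.1 = 1.754.
ES = 4.965% × 1.754 = 8.709%; on $5,000,000: $435,450.

$435,000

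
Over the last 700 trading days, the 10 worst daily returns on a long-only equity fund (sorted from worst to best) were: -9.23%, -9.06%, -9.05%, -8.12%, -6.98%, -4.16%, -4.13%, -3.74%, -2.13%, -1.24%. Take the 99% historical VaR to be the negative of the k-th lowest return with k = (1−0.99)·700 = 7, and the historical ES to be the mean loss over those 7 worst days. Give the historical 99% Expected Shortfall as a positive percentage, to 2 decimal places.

The 7 worst returns sum to -50.73%.
ES = −(-50.73%) / 7 = 7.2471…% ≈ 7.25%.

7.25%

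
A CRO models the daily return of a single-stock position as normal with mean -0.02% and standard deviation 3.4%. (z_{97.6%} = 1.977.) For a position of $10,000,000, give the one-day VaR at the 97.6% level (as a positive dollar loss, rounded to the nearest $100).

VaR = −μ + z·σ = −(-0.02%) + 1.977 × 3.4% = 6.742%.
On $10,000,000: 0.06742 × $10,000,000 = $674,200.

$674,200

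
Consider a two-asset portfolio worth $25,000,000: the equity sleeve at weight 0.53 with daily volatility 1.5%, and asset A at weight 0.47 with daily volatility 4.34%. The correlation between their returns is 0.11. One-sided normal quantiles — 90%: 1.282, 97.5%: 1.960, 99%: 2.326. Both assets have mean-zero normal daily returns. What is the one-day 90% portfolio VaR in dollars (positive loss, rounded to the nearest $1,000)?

$727,000

σ_p² = 0.53²·1.5² + 0.47²·4.34² + 2·0.11·0.53·0.47·1.5·4.34 = 5.1496 (%²).
σ_p = √5.1496 = 2.269%.
VaR = 1.282 × 2.269% = 2.909%; on $25,000,000 that is $727,250.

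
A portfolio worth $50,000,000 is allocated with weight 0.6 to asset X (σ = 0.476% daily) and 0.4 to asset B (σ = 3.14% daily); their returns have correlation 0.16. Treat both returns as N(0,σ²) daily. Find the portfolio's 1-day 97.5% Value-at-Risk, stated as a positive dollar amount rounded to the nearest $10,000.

$1,310,000

σ_p² = 0.6²·0.476² + 0.4²·3.14² + 2·0.16·0.6·0.4·0.476·3.14 = 1.7739 (%²).
σ_p = √1.7739 = 1.332%.
At 97.5%, z = 1.960.
VaR = 1.960 × 1.332% = 2.611%; on $50,000,000 that is $1,305,500.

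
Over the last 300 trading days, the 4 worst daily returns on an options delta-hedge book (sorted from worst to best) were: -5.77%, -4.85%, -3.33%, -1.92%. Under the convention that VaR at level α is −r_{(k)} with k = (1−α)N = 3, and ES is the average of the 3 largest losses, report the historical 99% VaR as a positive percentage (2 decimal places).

k = 3; the 3rd lowest return is -3.33%, so VaR = 3.33%.

3.33%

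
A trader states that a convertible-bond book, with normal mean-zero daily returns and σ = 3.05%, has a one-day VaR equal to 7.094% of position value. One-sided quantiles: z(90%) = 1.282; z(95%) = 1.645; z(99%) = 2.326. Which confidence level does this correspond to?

Implied z = VaR/σ = 7.094 / 3.05 = 2.326.
This matches z(99%) = 2.326.

99%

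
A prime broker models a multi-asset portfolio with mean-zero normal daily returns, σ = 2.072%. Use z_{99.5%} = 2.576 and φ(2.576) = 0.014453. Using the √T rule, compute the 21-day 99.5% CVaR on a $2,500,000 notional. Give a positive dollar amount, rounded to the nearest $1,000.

σ_{21d} = 2.072% × √21 = 9.495%.
ES multiplier = φ(z)/(1−α) = 0.014453/0.005 = 2.891.
ES = 9.495% × 2.891 = 27.450%; on $2,500,000: $686,250.

$686,000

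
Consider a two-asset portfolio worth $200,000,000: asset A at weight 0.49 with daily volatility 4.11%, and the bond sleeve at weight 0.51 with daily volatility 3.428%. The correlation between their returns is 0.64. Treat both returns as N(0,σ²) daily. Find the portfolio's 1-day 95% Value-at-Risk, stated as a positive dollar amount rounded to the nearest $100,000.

σ_p² = 0.49²·4.11² + 0.51²·3.428² + 2·0.64·0.49·0.51·4.11·3.428 = 11.6190 (%²).
σ_p = √11.6190 = 3.409%.
At 95%, z = 1.645.
VaR = 1.645 × 3.409% = 5.608%; on $200,000,000 that is $11,216,000.

$11,200,000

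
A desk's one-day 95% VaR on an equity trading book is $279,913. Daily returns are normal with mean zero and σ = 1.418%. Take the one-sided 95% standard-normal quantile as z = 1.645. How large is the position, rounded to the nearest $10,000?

$12,000,000

VaR as a fraction of value: z·σ = 1.645 × 1.418% = 2.33261%.
Position = $279,913 / 0.0233261 = $11,999,991.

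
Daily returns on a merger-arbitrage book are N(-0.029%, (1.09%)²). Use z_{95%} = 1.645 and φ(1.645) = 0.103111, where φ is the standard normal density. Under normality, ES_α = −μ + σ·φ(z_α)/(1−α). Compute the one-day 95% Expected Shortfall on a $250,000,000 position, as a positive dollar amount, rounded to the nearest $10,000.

Tail multiplier: φ(z)/(1−α) = 0.103111 / 0.05 = 2.062.
ES = −(-0.029%) + 1.09% × 2.062 = 2.277%.
On $250,000,000: 0.02277 × $250,000,000 = $5,692,500.

$5,690,000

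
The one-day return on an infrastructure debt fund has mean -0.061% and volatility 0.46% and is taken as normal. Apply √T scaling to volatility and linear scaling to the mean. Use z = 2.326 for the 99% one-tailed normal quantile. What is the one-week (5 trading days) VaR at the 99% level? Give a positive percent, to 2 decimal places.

2.70%

σ_{5d} = 0.46% × √5 = 1.029%; μ_{5d} = 5 × -0.061% = -0.305%.
VaR = −(-0.305%) + 2.326 × 1.029% = 2.698%.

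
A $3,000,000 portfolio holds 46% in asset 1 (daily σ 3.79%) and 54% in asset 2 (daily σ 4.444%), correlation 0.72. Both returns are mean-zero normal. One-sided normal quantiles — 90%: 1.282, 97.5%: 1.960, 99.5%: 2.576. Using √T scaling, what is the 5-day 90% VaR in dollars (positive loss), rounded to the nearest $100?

$331,100

σ_p = √(0.46²·3.79² + 0.54²·4.444² + 2·0.72·0.46·0.54·3.79·4.444) = 3.850%.
σ_{5d} = 3.850% × √5 = 8.609%.
VaR = 1.282 × 8.609% = 11.037%; on $3,000,000 that is $331,110.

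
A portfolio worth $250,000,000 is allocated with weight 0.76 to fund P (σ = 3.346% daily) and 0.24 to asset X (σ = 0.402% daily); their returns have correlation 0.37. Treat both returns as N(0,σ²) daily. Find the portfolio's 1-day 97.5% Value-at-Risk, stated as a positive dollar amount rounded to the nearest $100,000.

σ_p² = 0.76²·3.346² + 0.24²·0.402² + 2·0.37·0.76·0.24·3.346·0.402 = 6.6575 (%²).
σ_p = √6.6575 = 2.580%.
At 97.5%, z = 1.960.
VaR = 1.960 × 2.580% = 5.057%; on $250,000,000 that is $12,642,500.

$12,600,000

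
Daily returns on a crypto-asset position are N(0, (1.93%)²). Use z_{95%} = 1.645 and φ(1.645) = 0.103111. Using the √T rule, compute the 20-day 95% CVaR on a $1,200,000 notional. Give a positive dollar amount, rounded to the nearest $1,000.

$214,000

σ_{20d} = 1.93% × √20 = 8.631%.
ES multiplier = φ(z)/(1−α) = 0.103111/0.05 = 2.062.
ES = 8.631% × 2.062 = 17.797%; on $1,200,000: $213,564.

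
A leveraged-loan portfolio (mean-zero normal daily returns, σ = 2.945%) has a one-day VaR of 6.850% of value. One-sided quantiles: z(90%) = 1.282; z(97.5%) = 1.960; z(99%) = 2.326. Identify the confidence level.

99%

Implied z = VaR/σ = 6.850 / 2.945 = 2.326.
This matches z(99%) = 2.326.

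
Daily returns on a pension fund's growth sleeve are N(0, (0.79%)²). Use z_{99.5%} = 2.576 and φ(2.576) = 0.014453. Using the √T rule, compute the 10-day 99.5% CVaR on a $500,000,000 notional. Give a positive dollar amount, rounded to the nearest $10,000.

σ_{10d} = 0.79% × √10 = 2.498%.
ES multiplier = φ(z)/(1−α) = 0.014453/0.005 = 2.891.
ES = 2.498% × 2.891 = 7.222%; on $500,000,000: $36,110,000.

$36,110,000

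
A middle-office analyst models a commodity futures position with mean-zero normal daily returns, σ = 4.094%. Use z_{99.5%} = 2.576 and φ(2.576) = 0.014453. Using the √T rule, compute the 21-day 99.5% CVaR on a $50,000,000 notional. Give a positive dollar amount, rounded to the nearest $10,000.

$27,120,000

σ_{21d} = 4.094% × √21 = 18.761%.
ES multiplier = φ(z)/(1−α) = 0.014453/0.005 = 2.891.
ES = 18.761% × 2.891 = 54.238%; on $50,000,000: $27,119,000.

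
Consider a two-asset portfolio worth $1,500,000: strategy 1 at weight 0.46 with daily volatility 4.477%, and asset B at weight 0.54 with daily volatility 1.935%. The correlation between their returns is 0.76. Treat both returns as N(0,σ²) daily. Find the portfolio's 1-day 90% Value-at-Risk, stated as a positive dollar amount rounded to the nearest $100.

$56,400

σ_p² = 0.46²·4.477² + 0.54²·1.935² + 2·0.76·0.46·0.54·4.477·1.935 = 8.6039 (%²).
σ_p = √8.6039 = 2.933%.
At 90%, z = 1.282.
VaR = 1.282 × 2.933% = 3.760%; on $1,500,000 that is $56,400.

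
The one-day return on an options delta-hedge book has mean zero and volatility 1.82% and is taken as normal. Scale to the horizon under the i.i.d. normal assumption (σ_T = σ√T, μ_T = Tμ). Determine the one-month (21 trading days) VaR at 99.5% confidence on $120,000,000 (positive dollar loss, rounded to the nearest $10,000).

At 99.5%, z = 2.576.
σ_{21d} = 1.82% × √21 = 8.340%.
VaR = 2.576 × 8.340% = 21.484%.
On $120,000,000: 0.21484 × $120,000,000 = $25,780,800.

$25,780,000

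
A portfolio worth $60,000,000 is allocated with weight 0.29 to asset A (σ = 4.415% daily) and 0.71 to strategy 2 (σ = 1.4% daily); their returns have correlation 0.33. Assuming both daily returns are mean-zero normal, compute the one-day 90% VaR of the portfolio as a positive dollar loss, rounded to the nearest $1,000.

$1,432,000

σ_p² = 0.29²·4.415² + 0.71²·1.4² + 2·0.33·0.29·0.71·4.415·1.4 = 3.4673 (%²).
σ_p = √3.4673 = 1.862%.
At 90%, z = 1.282.
VaR = 1.282 × 1.862% = 2.387%; on $60,000,000 that is $1,432,200.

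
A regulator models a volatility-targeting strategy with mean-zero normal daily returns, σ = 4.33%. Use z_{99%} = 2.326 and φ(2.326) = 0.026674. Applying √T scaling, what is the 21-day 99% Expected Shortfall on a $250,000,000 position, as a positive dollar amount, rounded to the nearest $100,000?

$132,300,000

σ_{21d} = 4.33% × √21 = 19.843%.
ES multiplier = φ(z)/(1−α) = 0.026674/0.01 = 2.667.
ES = 19.843% × 2.667 = 52.921%; on $250,000,000: $132,302,500.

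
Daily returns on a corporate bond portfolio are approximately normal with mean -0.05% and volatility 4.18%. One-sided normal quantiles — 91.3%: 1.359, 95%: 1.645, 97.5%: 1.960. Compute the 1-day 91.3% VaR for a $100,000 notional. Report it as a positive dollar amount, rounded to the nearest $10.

VaR = −μ + z·σ = −(-0.05%) + 1.359 × 4.18% = 5.731%.
On $100,000: 0.05731 × $100,000 = $5,731.

$5,730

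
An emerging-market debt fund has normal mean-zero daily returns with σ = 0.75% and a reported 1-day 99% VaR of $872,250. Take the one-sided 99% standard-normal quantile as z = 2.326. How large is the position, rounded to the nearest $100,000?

VaR as a fraction of value: z·σ = 2.326 × 0.75% = 1.7445%.
Position = $872,250 / 0.017445 = $50,000,000.

$50,000,000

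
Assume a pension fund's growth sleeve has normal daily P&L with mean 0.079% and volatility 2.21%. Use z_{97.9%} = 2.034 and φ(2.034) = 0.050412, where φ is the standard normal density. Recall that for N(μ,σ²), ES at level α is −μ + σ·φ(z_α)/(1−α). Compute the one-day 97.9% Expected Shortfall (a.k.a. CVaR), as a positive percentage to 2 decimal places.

Tail multiplier: φ(z)/(1−α) = 0.050412 / 0.021 = 2.401.
ES = −(0.079%) + 2.21% × 2.401 = 5.227%.

5.23%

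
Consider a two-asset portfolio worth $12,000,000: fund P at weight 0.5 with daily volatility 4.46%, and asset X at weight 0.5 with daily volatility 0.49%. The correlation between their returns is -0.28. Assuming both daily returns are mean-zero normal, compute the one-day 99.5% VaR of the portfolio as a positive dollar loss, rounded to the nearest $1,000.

$672,000

σ_p² = 0.5²·4.46² + 0.5²·0.49² + 2·-0.28·0.5·0.5·4.46·0.49 = 4.7270 (%²).
σ_p = √4.7270 = 2.174%.
At 99.5%, z = 2.576.
VaR = 2.576 × 2.174% = 5.600%; on $12,000,000 that is $672,000.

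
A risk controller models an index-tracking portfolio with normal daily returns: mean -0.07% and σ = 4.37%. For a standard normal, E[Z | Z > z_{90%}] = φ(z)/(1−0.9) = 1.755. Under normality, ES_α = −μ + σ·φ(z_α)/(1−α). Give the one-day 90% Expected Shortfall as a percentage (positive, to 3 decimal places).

ES = −(-0.07%) + 4.37% × 1.755 = 7.739%.

7.739%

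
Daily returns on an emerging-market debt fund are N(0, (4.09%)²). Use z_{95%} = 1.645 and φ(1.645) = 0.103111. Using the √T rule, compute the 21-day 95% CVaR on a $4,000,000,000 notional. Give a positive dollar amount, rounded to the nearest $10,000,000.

σ_{21d} = 4.09% × √21 = 18.743%.
ES multiplier = φ(z)/(1−α) = 0.103111/0.05 = 2.062.
ES = 18.743% × 2.062 = 38.648%; on $4,000,000,000: $1,545,920,000.

$1,550,000,000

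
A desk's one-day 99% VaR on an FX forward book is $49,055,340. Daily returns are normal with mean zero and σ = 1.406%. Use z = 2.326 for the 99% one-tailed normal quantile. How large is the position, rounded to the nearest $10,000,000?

VaR as a fraction of value: z·σ = 2.326 × 1.406% = 3.27036%.
Position = $49,055,340 / 0.0327036 = $1,500,000,000.

$1,500,000,000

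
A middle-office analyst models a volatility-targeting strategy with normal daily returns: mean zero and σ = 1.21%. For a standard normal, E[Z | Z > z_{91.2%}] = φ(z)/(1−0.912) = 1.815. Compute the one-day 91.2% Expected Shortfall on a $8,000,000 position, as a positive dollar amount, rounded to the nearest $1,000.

ES = 1.21% × 1.815 = 2.196%.
On $8,000,000: 0.02196 × $8,000,000 = $175,680.

$176,000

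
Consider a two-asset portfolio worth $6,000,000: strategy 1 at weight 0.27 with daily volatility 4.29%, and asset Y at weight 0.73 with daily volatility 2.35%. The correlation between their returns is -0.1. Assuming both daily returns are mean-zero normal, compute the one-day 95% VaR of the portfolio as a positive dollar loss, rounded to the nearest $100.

σ_p² = 0.27²·4.29² + 0.73²·2.35² + 2·-0.1·0.27·0.73·4.29·2.35 = 3.8872 (%²).
σ_p = √3.8872 = 1.972%.
At 95%, z = 1.645.
VaR = 1.645 × 1.972% = 3.244%; on $6,000,000 that is $194,640.

$194,600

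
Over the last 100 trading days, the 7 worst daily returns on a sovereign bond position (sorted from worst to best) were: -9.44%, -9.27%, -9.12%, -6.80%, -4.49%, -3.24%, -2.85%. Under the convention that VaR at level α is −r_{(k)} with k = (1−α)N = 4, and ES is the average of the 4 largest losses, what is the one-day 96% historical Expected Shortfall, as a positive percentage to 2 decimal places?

The 4 worst returns sum to -34.63%.
ES = −(-34.63%) / 4 = 8.6575% ≈ 8.66%.

8.66%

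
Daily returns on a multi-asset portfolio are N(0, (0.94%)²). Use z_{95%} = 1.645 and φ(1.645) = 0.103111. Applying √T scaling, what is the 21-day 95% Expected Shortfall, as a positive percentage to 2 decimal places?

σ_{21d} = 0.94% × √21 = 4.308%.
ES multiplier = φ(z)/(1−α) = 0.103111/0.05 = 2.062.
ES = 4.308% × 2.062 = 8.883%.

8.88%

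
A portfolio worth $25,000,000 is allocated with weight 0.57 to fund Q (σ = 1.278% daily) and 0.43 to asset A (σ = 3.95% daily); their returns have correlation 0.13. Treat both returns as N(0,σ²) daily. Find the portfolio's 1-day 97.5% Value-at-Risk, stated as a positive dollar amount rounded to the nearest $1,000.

σ_p² = 0.57²·1.278² + 0.43²·3.95² + 2·0.13·0.57·0.43·1.278·3.95 = 3.7373 (%²).
σ_p = √3.7373 = 1.933%.
At 97.5%, z = 1.960.
VaR = 1.960 × 1.933% = 3.789%; on $25,000,000 that is $947,250.

$947,000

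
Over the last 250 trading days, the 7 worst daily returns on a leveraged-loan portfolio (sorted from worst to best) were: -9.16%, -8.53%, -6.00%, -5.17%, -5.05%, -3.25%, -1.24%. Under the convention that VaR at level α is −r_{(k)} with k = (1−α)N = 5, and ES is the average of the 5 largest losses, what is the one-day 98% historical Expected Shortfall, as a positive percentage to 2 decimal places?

The 5 worst returns sum to -33.91%.
ES = −(-33.91%) / 5 = 6.782% ≈ 6.78%.

6.78%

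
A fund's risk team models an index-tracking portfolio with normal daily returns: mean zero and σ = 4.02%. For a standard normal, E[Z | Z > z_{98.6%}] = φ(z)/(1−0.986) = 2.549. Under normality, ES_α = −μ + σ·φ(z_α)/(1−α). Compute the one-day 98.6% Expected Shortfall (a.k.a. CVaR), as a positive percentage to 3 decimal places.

10.247%

ES = 4.02% × 2.549 = 10.247%.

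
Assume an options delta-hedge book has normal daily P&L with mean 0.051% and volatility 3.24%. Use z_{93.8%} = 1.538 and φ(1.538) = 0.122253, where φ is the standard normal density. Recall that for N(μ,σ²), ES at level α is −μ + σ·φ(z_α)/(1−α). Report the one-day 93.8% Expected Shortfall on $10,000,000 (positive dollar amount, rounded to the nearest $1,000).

$634,000

Tail multiplier: φ(z)/(1−α) = 0.122253 / 0.062 = 1.972.
ES = −(0.051%) + 3.24% × 1.972 = 6.338%.
On $10,000,000: 0.06338 × $10,000,000 = $633,800.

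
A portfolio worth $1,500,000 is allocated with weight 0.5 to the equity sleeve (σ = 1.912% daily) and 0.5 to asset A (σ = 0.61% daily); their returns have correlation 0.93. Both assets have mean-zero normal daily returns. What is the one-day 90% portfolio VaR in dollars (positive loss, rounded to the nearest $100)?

$23,900

σ_p² = 0.5²·1.912² + 0.5²·0.61² + 2·0.93·0.5·0.5·1.912·0.61 = 1.5493 (%²).
σ_p = √1.5493 = 1.245%.
At 90%, z = 1.282.
VaR = 1.282 × 1.245% = 1.596%; on $1,500,000 that is $23,940.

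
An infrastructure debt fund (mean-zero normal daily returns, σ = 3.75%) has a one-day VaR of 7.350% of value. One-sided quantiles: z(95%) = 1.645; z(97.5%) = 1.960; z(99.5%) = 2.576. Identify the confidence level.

97.5%

Implied z = VaR/σ = 7.350 / 3.75 = 1.960.
This matches z(97.5%) = 1.960.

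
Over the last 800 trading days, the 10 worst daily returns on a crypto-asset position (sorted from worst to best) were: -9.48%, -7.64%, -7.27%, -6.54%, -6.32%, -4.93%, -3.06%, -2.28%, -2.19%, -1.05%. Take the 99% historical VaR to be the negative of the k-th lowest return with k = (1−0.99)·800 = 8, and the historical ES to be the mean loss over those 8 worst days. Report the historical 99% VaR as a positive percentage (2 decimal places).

k = 8; the 8th lowest return is -2.28%, so VaR = 2.28%.

2.28%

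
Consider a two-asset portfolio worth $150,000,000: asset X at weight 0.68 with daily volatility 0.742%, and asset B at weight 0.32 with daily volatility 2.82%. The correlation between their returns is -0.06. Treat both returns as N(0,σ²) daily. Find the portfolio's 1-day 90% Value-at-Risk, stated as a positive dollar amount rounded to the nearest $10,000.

σ_p² = 0.68²·0.742² + 0.32²·2.82² + 2·-0.06·0.68·0.32·0.742·2.82 = 1.0143 (%²).
σ_p = √1.0143 = 1.007%.
At 90%, z = 1.282.
VaR = 1.282 × 1.007% = 1.291%; on $150,000,000 that is $1,936,500.

$1,940,000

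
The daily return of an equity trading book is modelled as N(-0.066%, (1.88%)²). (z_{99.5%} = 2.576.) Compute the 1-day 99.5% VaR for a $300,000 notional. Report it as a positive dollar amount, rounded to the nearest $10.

VaR = −μ + z·σ = −(-0.066%) + 2.576 × 1.88% = 4.909%.
On $300,000: 0.04909 × $300,000 = $14,727.

$14,730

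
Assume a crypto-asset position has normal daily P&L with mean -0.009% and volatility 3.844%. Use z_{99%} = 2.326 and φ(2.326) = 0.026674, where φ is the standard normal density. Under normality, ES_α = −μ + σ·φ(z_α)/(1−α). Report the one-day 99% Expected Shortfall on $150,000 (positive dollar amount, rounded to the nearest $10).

Tail multiplier: φ(z)/(1−α) = 0.026674 / 0.01 = 2.667.
ES = −(-0.009%) + 3.844% × 2.667 = 10.261%.
On $150,000: 0.10261 × $150,000 = $15,391.

$15,390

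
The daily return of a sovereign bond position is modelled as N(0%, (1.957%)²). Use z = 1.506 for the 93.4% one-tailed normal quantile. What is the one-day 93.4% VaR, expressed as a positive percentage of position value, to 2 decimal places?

2.95%

VaR = z·σ = 1.506 × 1.957% = 2.947%.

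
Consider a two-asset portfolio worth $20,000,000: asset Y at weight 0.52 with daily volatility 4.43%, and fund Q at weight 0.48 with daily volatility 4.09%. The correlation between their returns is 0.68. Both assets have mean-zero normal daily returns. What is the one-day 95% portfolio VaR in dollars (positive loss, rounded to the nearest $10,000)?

$1,290,000

σ_p² = 0.52²·4.43² + 0.48²·4.09² + 2·0.68·0.52·0.48·4.43·4.09 = 15.3112 (%²).
σ_p = √15.3112 = 3.913%.
At 95%, z = 1.645.
VaR = 1.645 × 3.913% = 6.437%; on $20,000,000 that is $1,287,400.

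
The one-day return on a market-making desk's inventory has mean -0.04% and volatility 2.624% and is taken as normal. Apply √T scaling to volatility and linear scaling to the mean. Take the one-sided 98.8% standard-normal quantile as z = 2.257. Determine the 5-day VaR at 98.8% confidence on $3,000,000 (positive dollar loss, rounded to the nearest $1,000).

σ_{5d} = 2.624% × √5 = 5.867%; μ_{5d} = 5 × -0.04% = -0.200%.
VaR = −(-0.200%) + 2.257 × 5.867% = 13.442%.
On $3,000,000: 0.13442 × $3,000,000 = $403,260.

$403,000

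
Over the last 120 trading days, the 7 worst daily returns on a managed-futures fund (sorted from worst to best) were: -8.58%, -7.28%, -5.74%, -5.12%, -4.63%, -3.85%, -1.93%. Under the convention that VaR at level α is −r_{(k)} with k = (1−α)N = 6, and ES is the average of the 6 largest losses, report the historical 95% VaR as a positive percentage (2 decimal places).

k = 6; the 6th lowest return is -3.85%, so VaR = 3.85%.

3.85%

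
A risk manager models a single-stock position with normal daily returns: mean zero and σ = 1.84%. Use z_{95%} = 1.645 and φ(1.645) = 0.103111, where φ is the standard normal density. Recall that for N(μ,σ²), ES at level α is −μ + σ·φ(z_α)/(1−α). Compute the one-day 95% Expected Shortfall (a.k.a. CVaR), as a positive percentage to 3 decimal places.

3.794%

Tail multiplier: φ(z)/(1−α) = 0.103111 / 0.05 = 2.062.
ES = 1.84% × 2.062 = 3.794%.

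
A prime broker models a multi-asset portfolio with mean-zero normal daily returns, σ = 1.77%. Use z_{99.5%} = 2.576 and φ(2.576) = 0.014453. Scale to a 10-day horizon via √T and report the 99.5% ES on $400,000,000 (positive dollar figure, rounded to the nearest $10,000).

σ_{10d} = 1.77% × √10 = 5.597%.
ES multiplier = φ(z)/(1−α) = 0.014453/0.005 = 2.891.
ES = 5.597% × 2.891 = 16.181%; on $400,000,000: $64,724,000.

$64,720,000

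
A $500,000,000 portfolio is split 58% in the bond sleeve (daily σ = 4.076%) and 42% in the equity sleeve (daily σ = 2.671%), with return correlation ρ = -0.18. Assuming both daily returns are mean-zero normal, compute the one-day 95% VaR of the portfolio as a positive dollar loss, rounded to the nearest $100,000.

$20,000,000

σ_p² = 0.58²·4.076² + 0.42²·2.671² + 2·-0.18·0.58·0.42·4.076·2.671 = 5.8926 (%²).
σ_p = √5.8926 = 2.427%.
At 95%, z = 1.645.
VaR = 1.645 × 2.427% = 3.992%; on $500,000,000 that is $19,960,000.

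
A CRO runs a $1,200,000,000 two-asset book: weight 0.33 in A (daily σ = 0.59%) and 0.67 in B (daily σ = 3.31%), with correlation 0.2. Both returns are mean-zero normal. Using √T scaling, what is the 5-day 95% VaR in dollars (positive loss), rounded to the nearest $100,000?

$100,000,000

σ_p = √(0.33²·0.59² + 0.67²·3.31² + 2·0.2·0.33·0.67·0.59·3.31) = 2.265%.
σ_{5d} = 2.265% × √5 = 5.065%.
z(95%) = 1.645.
VaR = 1.645 × 5.065% = 8.332%; on $1,200,000,000 that is $99,984,000.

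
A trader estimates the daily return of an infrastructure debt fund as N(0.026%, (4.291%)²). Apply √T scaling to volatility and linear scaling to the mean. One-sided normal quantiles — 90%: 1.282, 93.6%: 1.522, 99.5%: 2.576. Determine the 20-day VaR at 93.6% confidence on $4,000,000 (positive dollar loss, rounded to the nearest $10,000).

σ_{20d} = 4.291% × √20 = 19.190%; μ_{20d} = 20 × 0.026% = 0.520%.
VaR = −(0.520%) + 1.522 × 19.190% = 28.687%.
On $4,000,000: 0.28687 × $4,000,000 = $1,147,480.

$1,150,000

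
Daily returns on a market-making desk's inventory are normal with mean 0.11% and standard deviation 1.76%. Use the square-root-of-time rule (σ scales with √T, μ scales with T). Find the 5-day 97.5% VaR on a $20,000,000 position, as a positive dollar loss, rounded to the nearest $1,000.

At 97.5%, z = 1.960.
σ_{5d} = 1.76% × √5 = 3.935%; μ_{5d} = 5 × 0.11% = 0.550%.
VaR = −(0.550%) + 1.960 × 3.935% = 7.163%.
On $20,000,000: 0.07163 × $20,000,000 = $1,432,600.

$1,433,000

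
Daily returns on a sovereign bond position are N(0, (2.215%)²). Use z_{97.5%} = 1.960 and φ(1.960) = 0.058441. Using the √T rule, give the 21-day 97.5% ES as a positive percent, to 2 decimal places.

σ_{21d} = 2.215% × √21 = 10.150%.
ES multiplier = φ(z)/(1−α) = 0.058441/0.025 = 2.338.
ES = 10.150% × 2.338 = 23.731%.

23.73%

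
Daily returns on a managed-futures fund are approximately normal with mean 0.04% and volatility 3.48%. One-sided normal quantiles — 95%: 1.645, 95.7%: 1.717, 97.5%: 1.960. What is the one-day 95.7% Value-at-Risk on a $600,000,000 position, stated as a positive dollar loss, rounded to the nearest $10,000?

VaR = −μ + z·σ = −(0.04%) + 1.717 × 3.48% = 5.935%.
On $600,000,000: 0.05935 × $600,000,000 = $35,610,000.

$35,610,000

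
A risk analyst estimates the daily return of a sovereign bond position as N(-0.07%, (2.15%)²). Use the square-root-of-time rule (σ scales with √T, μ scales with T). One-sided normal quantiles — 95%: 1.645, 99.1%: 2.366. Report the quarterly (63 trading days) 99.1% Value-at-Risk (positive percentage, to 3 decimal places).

σ_{63d} = 2.15% × √63 = 17.065%; μ_{63d} = 63 × -0.07% = -4.410%.
VaR = −(-4.410%) + 2.366 × 17.065% = 44.786%.

44.786%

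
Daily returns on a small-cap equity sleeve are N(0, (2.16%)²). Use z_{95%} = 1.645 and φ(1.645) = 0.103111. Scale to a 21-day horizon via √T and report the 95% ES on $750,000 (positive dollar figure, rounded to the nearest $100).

$153,100

σ_{21d} = 2.16% × √21 = 9.898%.
ES multiplier = φ(z)/(1−α) = 0.103111/0.05 = 2.062.
ES = 9.898% × 2.062 = 20.410%; on $750,000: $153,075.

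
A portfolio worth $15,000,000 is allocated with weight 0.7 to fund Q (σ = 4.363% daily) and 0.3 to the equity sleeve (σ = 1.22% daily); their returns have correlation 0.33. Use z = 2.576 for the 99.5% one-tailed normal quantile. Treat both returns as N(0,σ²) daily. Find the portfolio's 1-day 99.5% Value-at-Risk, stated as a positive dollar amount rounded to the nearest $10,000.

$1,230,000

σ_p² = 0.7²·4.363² + 0.3²·1.22² + 2·0.33·0.7·0.3·4.363·1.22 = 10.1992 (%²).
σ_p = √10.1992 = 3.194%.
VaR = 2.576 × 3.194% = 8.228%; on $15,000,000 that is $1,234,200.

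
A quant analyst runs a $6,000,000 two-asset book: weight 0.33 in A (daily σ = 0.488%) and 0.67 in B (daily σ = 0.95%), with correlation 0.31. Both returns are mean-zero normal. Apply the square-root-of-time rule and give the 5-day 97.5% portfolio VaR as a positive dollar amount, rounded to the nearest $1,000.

$185,000

σ_p = √(0.33²·0.488² + 0.67²·0.95² + 2·0.31·0.33·0.67·0.488·0.95) = 0.703%.
σ_{5d} = 0.703% × √5 = 1.572%.
z(97.5%) = 1.960.
VaR = 1.960 × 1.572% = 3.081%; on $6,000,000 that is $184,860.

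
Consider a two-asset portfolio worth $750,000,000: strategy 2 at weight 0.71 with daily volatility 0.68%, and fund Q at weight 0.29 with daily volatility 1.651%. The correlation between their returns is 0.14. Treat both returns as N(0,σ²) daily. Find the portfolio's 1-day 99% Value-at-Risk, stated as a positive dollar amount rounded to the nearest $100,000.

σ_p² = 0.71²·0.68² + 0.29²·1.651² + 2·0.14·0.71·0.29·0.68·1.651 = 0.5271 (%²).
σ_p = √0.5271 = 0.726%.
At 99%, z = 2.326.
VaR = 2.326 × 0.726% = 1.689%; on $750,000,000 that is $12,667,500.

$12,700,000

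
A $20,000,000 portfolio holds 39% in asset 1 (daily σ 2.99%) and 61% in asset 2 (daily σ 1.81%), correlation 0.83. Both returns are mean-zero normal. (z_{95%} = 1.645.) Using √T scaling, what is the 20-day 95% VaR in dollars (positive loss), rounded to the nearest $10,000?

$3,200,000

σ_p = √(0.39²·2.99² + 0.61²·1.81² + 2·0.83·0.39·0.61·2.99·1.81) = 2.172%.
σ_{20d} = 2.172% × √20 = 9.713%.
VaR = 1.645 × 9.713% = 15.978%; on $20,000,000 that is $3,195,600.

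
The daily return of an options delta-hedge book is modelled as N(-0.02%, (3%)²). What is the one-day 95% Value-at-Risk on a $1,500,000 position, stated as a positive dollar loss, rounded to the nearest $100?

At 95% one-sided, z = 1.645.
VaR = −μ + z·σ = −(-0.02%) + 1.645 × 3% = 4.955%.
On $1,500,000: 0.04955 × $1,500,000 = $74,325.

$74,300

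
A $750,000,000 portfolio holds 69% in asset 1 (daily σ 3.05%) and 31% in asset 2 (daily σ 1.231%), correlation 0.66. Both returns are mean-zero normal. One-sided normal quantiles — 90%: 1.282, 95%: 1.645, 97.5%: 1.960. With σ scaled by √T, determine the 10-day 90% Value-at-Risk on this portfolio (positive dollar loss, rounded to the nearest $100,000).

σ_p = √(0.69²·3.05² + 0.31²·1.231² + 2·0.66·0.69·0.31·3.05·1.231) = 2.374%.
σ_{10d} = 2.374% × √10 = 7.507%.
VaR = 1.282 × 7.507% = 9.624%; on $750,000,000 that is $72,180,000.

$72,200,000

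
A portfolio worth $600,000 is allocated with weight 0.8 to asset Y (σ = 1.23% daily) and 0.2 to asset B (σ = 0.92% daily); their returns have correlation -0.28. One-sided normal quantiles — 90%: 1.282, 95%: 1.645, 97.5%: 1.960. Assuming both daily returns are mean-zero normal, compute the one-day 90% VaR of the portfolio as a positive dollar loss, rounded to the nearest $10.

$7,300

σ_p² = 0.8²·1.23² + 0.2²·0.92² + 2·-0.28·0.8·0.2·1.23·0.92 = 0.9007 (%²).
σ_p = √0.9007 = 0.949%.
VaR = 1.282 × 0.949% = 1.217%; on $600,000 that is $7,302.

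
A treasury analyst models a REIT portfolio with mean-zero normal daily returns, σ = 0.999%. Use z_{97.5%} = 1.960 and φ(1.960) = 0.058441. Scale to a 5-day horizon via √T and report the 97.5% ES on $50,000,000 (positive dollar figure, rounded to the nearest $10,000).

$2,610,000

σ_{5d} = 0.999% × √5 = 2.234%.
ES multiplier = φ(z)/(1−α) = 0.058441/0.025 = 2.338.
ES = 2.234% × 2.338 = 5.223%; on $50,000,000: $2,611,500.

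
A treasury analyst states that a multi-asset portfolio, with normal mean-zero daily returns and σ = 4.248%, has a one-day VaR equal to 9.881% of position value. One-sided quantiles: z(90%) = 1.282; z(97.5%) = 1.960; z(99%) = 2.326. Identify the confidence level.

Implied z = VaR/σ = 9.881 / 4.248 = 2.326.
This matches z(99%) = 2.326.

99%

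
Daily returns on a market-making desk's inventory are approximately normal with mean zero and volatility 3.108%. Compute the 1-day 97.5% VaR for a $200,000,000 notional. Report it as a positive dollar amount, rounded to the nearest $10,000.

$12,180,000

At 97.5% one-sided, z = 1.960.
VaR = z·σ = 1.960 × 3.108% = 6.092%.
On $200,000,000: 0.06092 × $200,000,000 = $12,184,000.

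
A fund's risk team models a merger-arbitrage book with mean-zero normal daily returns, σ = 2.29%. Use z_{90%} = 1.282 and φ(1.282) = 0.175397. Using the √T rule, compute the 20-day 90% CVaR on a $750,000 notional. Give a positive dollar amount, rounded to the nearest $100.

σ_{20d} = 2.29% × √20 = 10.241%.
ES multiplier = φ(z)/(1−α) = 0.175397/0.1 = 1.754.
ES = 10.241% × 1.754 = 17.963%; on $750,000: $134,722.

$134,700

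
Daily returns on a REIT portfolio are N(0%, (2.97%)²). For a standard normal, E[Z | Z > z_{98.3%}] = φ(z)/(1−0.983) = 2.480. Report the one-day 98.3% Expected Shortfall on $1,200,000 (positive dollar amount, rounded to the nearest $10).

$88,390

ES = 2.97% × 2.480 = 7.366%.
On $1,200,000: 0.07366 × $1,200,000 = $88,392.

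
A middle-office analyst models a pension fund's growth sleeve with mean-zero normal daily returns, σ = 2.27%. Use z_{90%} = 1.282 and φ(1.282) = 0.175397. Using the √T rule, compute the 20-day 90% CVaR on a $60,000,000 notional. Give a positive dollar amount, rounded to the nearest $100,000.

σ_{20d} = 2.27% × √20 = 10.152%.
ES multiplier = φ(z)/(1−α) = 0.175397/0.1 = 1.754.
ES = 10.152% × 1.754 = 17.807%; on $60,000,000: $10,684,200.

$10,700,000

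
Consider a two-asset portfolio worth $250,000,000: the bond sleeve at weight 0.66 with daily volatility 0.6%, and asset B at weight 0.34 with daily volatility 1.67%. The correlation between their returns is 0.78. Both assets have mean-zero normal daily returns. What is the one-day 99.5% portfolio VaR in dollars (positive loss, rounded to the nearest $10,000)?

σ_p² = 0.66²·0.6² + 0.34²·1.67² + 2·0.78·0.66·0.34·0.6·1.67 = 0.8300 (%²).
σ_p = √0.8300 = 0.911%.
At 99.5%, z = 2.576.
VaR = 2.576 × 0.911% = 2.347%; on $250,000,000 that is $5,867,500.

$5,870,000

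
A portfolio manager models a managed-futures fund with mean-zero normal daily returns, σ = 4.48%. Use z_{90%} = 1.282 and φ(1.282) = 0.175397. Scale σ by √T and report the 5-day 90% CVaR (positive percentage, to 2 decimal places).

17.57%

σ_{5d} = 4.48% × √5 = 10.018%.
ES multiplier = φ(z)/(1−α) = 0.175397/0.1 = 1.754.
ES = 10.018% × 1.754 = 17.572%.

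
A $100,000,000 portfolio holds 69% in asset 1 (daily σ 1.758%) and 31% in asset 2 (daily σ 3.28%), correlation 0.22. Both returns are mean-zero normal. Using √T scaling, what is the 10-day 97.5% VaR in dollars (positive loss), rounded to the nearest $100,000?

$10,800,000

σ_p = √(0.69²·1.758² + 0.31²·3.28² + 2·0.22·0.69·0.31·1.758·3.28) = 1.746%.
σ_{10d} = 1.746% × √10 = 5.521%.
z(97.5%) = 1.960.
VaR = 1.960 × 5.521% = 10.821%; on $100,000,000 that is $10,821,000.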